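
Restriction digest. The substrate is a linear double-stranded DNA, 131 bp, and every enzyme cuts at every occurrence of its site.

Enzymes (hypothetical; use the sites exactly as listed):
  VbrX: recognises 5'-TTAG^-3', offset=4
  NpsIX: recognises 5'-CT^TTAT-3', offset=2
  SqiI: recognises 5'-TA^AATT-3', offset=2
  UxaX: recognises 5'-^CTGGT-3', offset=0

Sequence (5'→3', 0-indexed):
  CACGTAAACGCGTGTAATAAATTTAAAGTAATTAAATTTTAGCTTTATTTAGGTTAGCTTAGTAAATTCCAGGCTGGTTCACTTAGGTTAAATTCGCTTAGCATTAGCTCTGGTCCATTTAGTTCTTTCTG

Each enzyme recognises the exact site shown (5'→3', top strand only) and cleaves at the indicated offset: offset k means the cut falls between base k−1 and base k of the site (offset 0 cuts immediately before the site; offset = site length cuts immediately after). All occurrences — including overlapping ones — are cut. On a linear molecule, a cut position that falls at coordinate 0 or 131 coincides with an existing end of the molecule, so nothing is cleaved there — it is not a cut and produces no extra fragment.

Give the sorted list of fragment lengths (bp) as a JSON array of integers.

[2,2,2,4,5,5,6,8,8,9,9,11,13,13,15,19]

Scan for sites:
  VbrX TTAG/4: at [38, 48, 53, 58, 82, 97, 103, 118] ⇒ [42, 52, 57, 62, 86, 101, 107, 122]
  NpsIX CTTTAT/2: at [42] ⇒ [44]
  SqiI TAAATT/2: at [17, 32, 62, 88] ⇒ [19, 34, 64, 90]
  UxaX CTGGT/0: at [73, 109] ⇒ [73, 109]

Pooled cuts: [19, 34, 42, 44, 52, 57, 62, 64, 73, 86, 90, 101, 107, 109, 122]

Fragments:
  [0,19): 19 bp
  [19,34): 15 bp
  [34,42): 8 bp
  [42,44): 2 bp
  [44,52): 8 bp
  [52,57): 5 bp
  [57,62): 5 bp
  [62,64): 2 bp
  [64,73): 9 bp
  [73,86): 13 bp
  [86,90): 4 bp
  [90,101): 11 bp
  [101,107): 6 bp
  [107,109): 2 bp
  [109,122): 13 bp
  [122,131): 9 bp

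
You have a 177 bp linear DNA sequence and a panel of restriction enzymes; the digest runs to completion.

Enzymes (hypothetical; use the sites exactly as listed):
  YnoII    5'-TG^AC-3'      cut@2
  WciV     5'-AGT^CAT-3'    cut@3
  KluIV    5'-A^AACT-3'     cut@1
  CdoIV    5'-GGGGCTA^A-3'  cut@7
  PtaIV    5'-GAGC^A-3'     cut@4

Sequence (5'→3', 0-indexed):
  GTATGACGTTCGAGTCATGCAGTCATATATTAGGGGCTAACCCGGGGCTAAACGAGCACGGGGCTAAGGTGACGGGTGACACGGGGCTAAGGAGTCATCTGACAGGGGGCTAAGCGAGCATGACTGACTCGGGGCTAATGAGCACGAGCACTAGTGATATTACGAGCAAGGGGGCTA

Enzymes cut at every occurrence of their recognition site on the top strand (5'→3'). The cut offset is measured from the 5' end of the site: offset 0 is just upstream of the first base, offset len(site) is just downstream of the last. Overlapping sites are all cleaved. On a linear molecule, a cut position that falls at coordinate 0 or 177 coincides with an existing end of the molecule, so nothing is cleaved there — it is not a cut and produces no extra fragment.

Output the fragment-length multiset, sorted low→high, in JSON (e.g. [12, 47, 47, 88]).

Per-enzyme occurrences:
  YnoII TGAC/2: at [3, 69, 76, 99, 120, 124] ⇒ [5, 71, 78, 101, 122, 126]
  WciV AGTCAT/3: at [12, 20, 92] ⇒ [15, 23, 95]
  KluIV (AAACT, off=1): no sites
  CdoIV GGGGCTAA/7: at [32, 43, 59, 82, 105, 130] ⇒ [39, 50, 66, 89, 112, 137]
  PtaIV GAGCA/4: at [53, 115, 139, 145, 163] ⇒ [57, 119, 143, 149, 167]

All cut coordinates (distinct, sorted): [5, 15, 23, 39, 50, 57, 66, 71, 78, 89, 95, 101, 112, 119, 122, 126, 137, 143, 149, 167]

Fragment lengths:
  [0,5): 5 bp
  [5,15): 10 bp
  [15,23): 8 bp
  [23,39): 16 bp
  [39,50): 11 bp
  [50,57): 7 bp
  [57,66): 9 bp
  [66,71): 5 bp
  [71,78): 7 bp
  [78,89): 11 bp
  [89,95): 6 bp
  [95,101): 6 bp
  [101,112): 11 bp
  [112,119): 7 bp
  [119,122): 3 bp
  [122,126): 4 bp
  [126,137): 11 bp
  [137,143): 6 bp
  [143,149): 6 bp
  [149,167): 18 bp
  [167,177): 10 bp

[3,4,5,5,6,6,6,6,7,7,7,8,9,10,10,11,11,11,11,16,18]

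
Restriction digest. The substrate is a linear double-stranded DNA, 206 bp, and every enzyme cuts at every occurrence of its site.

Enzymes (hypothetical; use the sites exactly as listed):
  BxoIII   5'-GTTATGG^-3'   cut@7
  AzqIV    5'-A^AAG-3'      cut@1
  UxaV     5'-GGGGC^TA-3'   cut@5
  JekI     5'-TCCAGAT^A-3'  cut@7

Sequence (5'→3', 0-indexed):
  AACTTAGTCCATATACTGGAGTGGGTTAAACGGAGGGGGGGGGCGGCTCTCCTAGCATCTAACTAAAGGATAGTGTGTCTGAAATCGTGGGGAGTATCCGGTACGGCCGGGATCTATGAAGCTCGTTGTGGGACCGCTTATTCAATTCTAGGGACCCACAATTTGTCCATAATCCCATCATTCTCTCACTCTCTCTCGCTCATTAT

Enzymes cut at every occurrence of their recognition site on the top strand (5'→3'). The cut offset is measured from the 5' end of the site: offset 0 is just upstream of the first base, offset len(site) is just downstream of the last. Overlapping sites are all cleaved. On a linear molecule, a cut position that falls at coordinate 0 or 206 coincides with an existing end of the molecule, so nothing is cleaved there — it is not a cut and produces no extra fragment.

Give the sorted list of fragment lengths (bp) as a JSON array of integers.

Scan for sites:
  BxoIII (GTTATGG, off=7): no sites
  AzqIV AAAG/1: at [64] ⇒ [65]
  UxaV (GGGGCTA, off=5): no sites
  JekI (TCCAGATA, off=7): no sites

All cut coordinates (distinct, sorted): [65]

Fragments:
  [0,65): 65 bp
  [65,206): 141 bp

[65,141]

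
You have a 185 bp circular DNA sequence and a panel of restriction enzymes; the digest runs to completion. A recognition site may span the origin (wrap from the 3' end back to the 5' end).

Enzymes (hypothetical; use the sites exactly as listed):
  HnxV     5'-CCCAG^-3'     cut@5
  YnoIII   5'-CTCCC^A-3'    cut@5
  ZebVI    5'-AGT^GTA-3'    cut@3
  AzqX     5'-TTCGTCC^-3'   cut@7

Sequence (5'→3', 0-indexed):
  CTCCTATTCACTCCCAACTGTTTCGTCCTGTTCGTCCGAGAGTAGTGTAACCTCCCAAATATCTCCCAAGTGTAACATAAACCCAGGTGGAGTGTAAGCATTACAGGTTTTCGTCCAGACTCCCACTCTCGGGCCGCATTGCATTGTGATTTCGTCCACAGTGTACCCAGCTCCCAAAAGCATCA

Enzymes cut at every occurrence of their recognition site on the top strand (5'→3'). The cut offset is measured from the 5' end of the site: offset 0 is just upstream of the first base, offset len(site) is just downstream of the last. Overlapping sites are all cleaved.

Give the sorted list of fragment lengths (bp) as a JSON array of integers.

[4,5,5,7,8,8,9,9,10,11,13,15,23,25,33]

Scan for sites:
  HnxV (CCCAG, off=5): starts [81, 165] → cuts [86, 170]
  YnoIII (CTCCCA, off=5): starts [10, 51, 62, 119, 170] → cuts [15, 56, 67, 124, 175]
  ZebVI (AGTGTA, off=3): starts [43, 68, 90, 159] → cuts [46, 71, 93, 162]
  AzqX (TTCGTCC, off=7): starts [21, 30, 109, 150] → cuts [28, 37, 116, 157]

Pooled cuts: [15, 28, 37, 46, 56, 67, 71, 86, 93, 116, 124, 157, 162, 170, 175]

Fragment lengths:
  15→28: 13 bp
  28→37: 9 bp
  37→46: 9 bp
  46→56: 10 bp
  56→67: 11 bp
  67→71: 4 bp
  71→86: 15 bp
  86→93: 7 bp
  93→116: 23 bp
  116→124: 8 bp
  124→157: 33 bp
  157→162: 5 bp
  162→170: 8 bp
  170→175: 5 bp
  175→15 (wrap): 185-175+15 = 25 bp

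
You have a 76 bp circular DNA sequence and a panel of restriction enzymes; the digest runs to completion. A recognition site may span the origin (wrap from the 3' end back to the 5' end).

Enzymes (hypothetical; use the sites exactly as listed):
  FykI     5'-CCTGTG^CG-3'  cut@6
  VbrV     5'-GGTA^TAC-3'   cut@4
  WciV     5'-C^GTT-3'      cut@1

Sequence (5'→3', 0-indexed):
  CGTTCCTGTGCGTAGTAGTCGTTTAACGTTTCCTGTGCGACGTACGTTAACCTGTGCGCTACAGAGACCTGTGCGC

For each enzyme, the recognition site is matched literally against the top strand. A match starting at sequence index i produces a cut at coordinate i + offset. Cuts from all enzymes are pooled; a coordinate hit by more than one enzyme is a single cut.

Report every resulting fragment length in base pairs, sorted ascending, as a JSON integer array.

[4,7,8,9,10,10,11,17]

Per-enzyme occurrences:
  FykI CCTGTGCG/6: at [4, 31, 50, 67] ⇒ [10, 37, 56, 73]
  VbrV (GGTATAC, off=4): no sites
  WciV CGTT/1: at [0, 19, 26, 44] ⇒ [1, 20, 27, 45]

All cut coordinates (distinct, sorted): [1, 10, 20, 27, 37, 45, 56, 73]

Fragment lengths:
  1→10: 9 bp
  10→20: 10 bp
  20→27: 7 bp
  27→37: 10 bp
  37→45: 8 bp
  45→56: 11 bp
  56→73: 17 bp
  73→1 (wrap): 76-73+1 = 4 bp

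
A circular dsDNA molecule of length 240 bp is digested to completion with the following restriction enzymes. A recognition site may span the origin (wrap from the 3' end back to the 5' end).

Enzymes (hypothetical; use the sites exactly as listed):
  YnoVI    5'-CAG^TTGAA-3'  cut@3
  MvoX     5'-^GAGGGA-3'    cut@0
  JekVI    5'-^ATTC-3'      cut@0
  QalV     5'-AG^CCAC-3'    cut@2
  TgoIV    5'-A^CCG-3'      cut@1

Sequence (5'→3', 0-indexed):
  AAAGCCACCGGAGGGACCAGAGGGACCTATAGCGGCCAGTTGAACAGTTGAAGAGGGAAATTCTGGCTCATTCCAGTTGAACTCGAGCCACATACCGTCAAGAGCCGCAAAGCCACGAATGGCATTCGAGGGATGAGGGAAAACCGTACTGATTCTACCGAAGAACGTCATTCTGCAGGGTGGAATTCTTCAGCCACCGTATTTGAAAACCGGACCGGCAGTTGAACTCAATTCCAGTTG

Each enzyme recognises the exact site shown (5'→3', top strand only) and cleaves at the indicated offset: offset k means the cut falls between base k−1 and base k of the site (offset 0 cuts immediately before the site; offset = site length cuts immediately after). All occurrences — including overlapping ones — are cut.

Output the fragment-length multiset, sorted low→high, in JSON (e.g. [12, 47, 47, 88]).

[3,3,3,4,5,5,6,7,7,7,7,7,7,7,8,8,9,9,9,9,10,11,11,12,13,15,18,20]

Scan for sites:
  YnoVI (CAGTTGAA, off=3): starts [36, 44, 73, 218, 234] → cuts [39, 47, 76, 221, 237]
  MvoX (GAGGGA, off=0): starts [10, 19, 52, 127, 134] → cuts [10, 19, 52, 127, 134]
  JekVI (ATTC, off=0): starts [59, 69, 123, 151, 169, 184, 230] → cuts [59, 69, 123, 151, 169, 184, 230]
  QalV (AGCCAC, off=2): starts [2, 85, 110, 191] → cuts [4, 87, 112, 193]
  TgoIV (ACCG, off=1): starts [6, 93, 142, 156, 195, 208, 213] → cuts [7, 94, 143, 157, 196, 209, 214]

Pooled cuts: [4, 7, 10, 19, 39, 47, 52, 59, 69, 76, 87, 94, 112, 123, 127, 134, 143, 151, 157, 169, 184, 193, 196, 209, 214, 221, 230, 237]

Fragments:
  4→7: 3 bp
  7→10: 3 bp
  10→19: 9 bp
  19→39: 20 bp
  39→47: 8 bp
  47→52: 5 bp
  52→59: 7 bp
  59→69: 10 bp
  69→76: 7 bp
  76→87: 11 bp
  87→94: 7 bp
  94→112: 18 bp
  112→123: 11 bp
  123→127: 4 bp
  127→134: 7 bp
  134→143: 9 bp
  143→151: 8 bp
  151→157: 6 bp
  157→169: 12 bp
  169→184: 15 bp
  184→193: 9 bp
  193→196: 3 bp
  196→209: 13 bp
  209→214: 5 bp
  214→221: 7 bp
  221→230: 9 bp
  230→237: 7 bp
  237→4 (wrap): 240-237+4 = 7 bp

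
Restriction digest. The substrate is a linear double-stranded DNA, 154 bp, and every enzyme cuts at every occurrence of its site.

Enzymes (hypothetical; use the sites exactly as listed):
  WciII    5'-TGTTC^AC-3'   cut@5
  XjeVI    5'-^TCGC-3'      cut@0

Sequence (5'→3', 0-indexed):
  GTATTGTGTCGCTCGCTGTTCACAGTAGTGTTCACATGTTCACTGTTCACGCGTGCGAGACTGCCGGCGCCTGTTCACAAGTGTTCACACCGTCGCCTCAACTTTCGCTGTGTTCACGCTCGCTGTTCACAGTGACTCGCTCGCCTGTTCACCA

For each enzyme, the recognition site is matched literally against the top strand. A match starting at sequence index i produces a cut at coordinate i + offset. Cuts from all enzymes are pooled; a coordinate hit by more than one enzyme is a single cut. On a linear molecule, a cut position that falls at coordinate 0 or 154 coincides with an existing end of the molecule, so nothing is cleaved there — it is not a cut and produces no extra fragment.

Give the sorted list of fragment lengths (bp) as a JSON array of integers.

[4,4,4,4,6,7,8,8,8,9,9,10,10,11,12,12,28]

Scan for sites:
  WciII (TGTTCAC, off=5): starts [16, 28, 36, 43, 71, 81, 110, 123, 145] → cuts [21, 33, 41, 48, 76, 86, 115, 128, 150]
  XjeVI (TCGC, off=0): starts [8, 12, 92, 104, 119, 136, 140] → cuts [8, 12, 92, 104, 119, 136, 140]

Pooled cuts: [8, 12, 21, 33, 41, 48, 76, 86, 92, 104, 115, 119, 128, 136, 140, 150]

Fragment lengths:
  [0,8): 8 bp
  [8,12): 4 bp
  [12,21): 9 bp
  [21,33): 12 bp
  [33,41): 8 bp
  [41,48): 7 bp
  [48,76): 28 bp
  [76,86): 10 bp
  [86,92): 6 bp
  [92,104): 12 bp
  [104,115): 11 bp
  [115,119): 4 bp
  [119,128): 9 bp
  [128,136): 8 bp
  [136,140): 4 bp
  [140,150): 10 bp
  [150,154): 4 bp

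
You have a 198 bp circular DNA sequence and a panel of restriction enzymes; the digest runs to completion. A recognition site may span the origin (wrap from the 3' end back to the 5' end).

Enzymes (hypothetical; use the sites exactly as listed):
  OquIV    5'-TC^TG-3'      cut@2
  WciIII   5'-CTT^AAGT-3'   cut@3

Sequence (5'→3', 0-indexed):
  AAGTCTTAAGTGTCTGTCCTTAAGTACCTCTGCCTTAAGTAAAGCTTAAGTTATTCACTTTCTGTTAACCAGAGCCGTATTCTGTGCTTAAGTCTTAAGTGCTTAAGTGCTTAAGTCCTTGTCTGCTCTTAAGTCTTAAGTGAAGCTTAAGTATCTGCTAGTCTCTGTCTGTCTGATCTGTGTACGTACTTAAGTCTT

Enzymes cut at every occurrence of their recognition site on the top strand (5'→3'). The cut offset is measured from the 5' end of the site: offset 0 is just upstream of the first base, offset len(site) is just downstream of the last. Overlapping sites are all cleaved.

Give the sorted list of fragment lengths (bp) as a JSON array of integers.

Scan for sites:
  OquIV (TCTG, off=2): starts [12, 28, 60, 80, 121, 153, 163, 167, 171, 176] → cuts [14, 30, 62, 82, 123, 155, 165, 169, 173, 178]
  WciIII (CTTAAGT, off=3): starts [4, 18, 33, 44, 86, 93, 101, 109, 127, 134, 145, 188, 195] → cuts [0, 7, 21, 36, 47, 89, 96, 104, 112, 130, 137, 148, 191]

Pooled cuts: [0, 7, 14, 21, 30, 36, 47, 62, 82, 89, 96, 104, 112, 123, 130, 137, 148, 155, 165, 169, 173, 178, 191]

Fragment lengths:
  0→7: 7 bp
  7→14: 7 bp
  14→21: 7 bp
  21→30: 9 bp
  30→36: 6 bp
  36→47: 11 bp
  47→62: 15 bp
  62→82: 20 bp
  82→89: 7 bp
  89→96: 7 bp
  96→104: 8 bp
  104→112: 8 bp
  112→123: 11 bp
  123→130: 7 bp
  130→137: 7 bp
  137→148: 11 bp
  148→155: 7 bp
  155→165: 10 bp
  165→169: 4 bp
  169→173: 4 bp
  173→178: 5 bp
  178→191: 13 bp
  191→0 (wrap): 198-191+0 = 7 bp

[4,4,5,6,7,7,7,7,7,7,7,7,7,8,8,9,10,11,11,11,13,15,20]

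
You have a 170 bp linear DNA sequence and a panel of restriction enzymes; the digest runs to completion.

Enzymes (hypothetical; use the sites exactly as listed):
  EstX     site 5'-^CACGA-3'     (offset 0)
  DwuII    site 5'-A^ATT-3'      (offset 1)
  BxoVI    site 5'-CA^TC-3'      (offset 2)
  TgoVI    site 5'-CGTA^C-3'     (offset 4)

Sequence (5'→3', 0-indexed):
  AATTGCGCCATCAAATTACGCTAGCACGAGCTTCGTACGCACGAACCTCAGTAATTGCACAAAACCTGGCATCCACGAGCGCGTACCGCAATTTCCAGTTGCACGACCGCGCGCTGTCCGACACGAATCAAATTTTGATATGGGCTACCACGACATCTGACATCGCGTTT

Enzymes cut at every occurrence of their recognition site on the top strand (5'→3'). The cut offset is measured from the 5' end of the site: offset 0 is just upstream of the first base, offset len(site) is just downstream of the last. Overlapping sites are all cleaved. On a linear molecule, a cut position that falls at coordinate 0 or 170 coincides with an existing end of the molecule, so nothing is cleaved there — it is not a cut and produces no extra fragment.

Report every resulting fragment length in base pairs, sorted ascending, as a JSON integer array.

[1,2,2,4,5,7,7,8,9,10,10,11,12,13,14,17,18,20]

Scan for sites:
  EstX CACGA/0: at [24, 39, 73, 101, 121, 148] ⇒ [24, 39, 73, 101, 121, 148]
  DwuII AATT/1: at [0, 13, 52, 89, 130] ⇒ [1, 14, 53, 90, 131]
  BxoVI CATC/2: at [8, 69, 153, 160] ⇒ [10, 71, 155, 162]
  TgoVI CGTAC/4: at [33, 81] ⇒ [37, 85]

Pooled cuts: [1, 10, 14, 24, 37, 39, 53, 71, 73, 85, 90, 101, 121, 131, 148, 155, 162]

Fragment lengths:
  [0,1): 1 bp
  [1,10): 9 bp
  [10,14): 4 bp
  [14,24): 10 bp
  [24,37): 13 bp
  [37,39): 2 bp
  [39,53): 14 bp
  [53,71): 18 bp
  [71,73): 2 bp
  [73,85): 12 bp
  [85,90): 5 bp
  [90,101): 11 bp
  [101,121): 20 bp
  [121,131): 10 bp
  [131,148): 17 bp
  [148,155): 7 bp
  [155,162): 7 bp
  [162,170): 8 bp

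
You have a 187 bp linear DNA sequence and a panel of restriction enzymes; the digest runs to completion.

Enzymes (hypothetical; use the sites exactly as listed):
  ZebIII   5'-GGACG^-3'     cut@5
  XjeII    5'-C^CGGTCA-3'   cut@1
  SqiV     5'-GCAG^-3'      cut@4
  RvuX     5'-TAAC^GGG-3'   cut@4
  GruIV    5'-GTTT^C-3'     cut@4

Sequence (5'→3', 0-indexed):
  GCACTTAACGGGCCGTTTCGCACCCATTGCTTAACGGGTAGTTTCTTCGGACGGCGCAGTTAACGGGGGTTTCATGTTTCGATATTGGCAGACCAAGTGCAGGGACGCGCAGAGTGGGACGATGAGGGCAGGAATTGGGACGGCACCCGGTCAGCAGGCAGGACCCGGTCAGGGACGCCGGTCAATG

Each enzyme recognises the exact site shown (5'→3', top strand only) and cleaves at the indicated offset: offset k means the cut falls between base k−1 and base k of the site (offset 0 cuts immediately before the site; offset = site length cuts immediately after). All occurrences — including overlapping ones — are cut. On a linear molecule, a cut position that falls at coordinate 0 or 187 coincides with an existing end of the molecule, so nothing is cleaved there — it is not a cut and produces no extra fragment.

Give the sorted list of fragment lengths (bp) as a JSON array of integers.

Per-enzyme occurrences:
  ZebIII (GGACG, off=5): starts [48, 102, 116, 137, 172] → cuts [53, 107, 121, 142, 177]
  XjeII (CCGGTCA, off=1): starts [146, 164, 177] → cuts [147, 165, 178]
  SqiV (GCAG, off=4): starts [55, 87, 98, 108, 127, 153, 157] → cuts [59, 91, 102, 112, 131, 157, 161]
  RvuX (TAACGGG, off=4): starts [5, 31, 60] → cuts [9, 35, 64]
  GruIV (GTTTC, off=4): starts [14, 40, 68, 75] → cuts [18, 44, 72, 79]

Pooled cuts: [9, 18, 35, 44, 53, 59, 64, 72, 79, 91, 102, 107, 112, 121, 131, 142, 147, 157, 161, 165, 177, 178]

Fragments:
  [0,9): 9 bp
  [9,18): 9 bp
  [18,35): 17 bp
  [35,44): 9 bp
  [44,53): 9 bp
  [53,59): 6 bp
  [59,64): 5 bp
  [64,72): 8 bp
  [72,79): 7 bp
  [79,91): 12 bp
  [91,102): 11 bp
  [102,107): 5 bp
  [107,112): 5 bp
  [112,121): 9 bp
  [121,131): 10 bp
  [131,142): 11 bp
  [142,147): 5 bp
  [147,157): 10 bp
  [157,161): 4 bp
  [161,165): 4 bp
  [165,177): 12 bp
  [177,178): 1 bp
  [178,187): 9 bp

[1,4,4,5,5,5,5,6,7,8,9,9,9,9,9,9,10,10,11,11,12,12,17]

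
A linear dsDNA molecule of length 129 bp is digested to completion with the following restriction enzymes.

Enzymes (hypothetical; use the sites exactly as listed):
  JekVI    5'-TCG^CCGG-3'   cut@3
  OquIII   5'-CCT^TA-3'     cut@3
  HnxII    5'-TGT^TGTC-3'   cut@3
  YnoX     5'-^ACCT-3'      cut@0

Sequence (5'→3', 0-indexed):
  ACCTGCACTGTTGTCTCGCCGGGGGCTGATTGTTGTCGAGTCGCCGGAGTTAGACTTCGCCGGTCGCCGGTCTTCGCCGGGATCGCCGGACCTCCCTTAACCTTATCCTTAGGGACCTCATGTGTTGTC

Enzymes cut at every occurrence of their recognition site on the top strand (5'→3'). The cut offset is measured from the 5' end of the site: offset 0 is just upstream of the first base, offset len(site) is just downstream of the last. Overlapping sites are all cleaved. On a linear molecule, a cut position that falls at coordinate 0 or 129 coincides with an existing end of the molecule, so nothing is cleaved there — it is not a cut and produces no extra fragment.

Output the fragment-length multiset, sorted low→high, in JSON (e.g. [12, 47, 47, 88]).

[2,4,4,4,5,6,7,7,8,9,10,10,11,11,15,16]

Site scan:
  JekVI TCGCCGG/3: at [15, 40, 56, 63, 73, 82] ⇒ [18, 43, 59, 66, 76, 85]
  OquIII CCTTA/3: at [94, 100, 106] ⇒ [97, 103, 109]
  HnxII TGTTGTC/3: at [8, 30, 122] ⇒ [11, 33, 125]
  YnoX ACCT/0: at [0, 89, 99, 114] ⇒ [89, 99, 114] (position 0 is a terminus of the linear molecule — no cut)

Pooled cuts: [11, 18, 33, 43, 59, 66, 76, 85, 89, 97, 99, 103, 109, 114, 125]

Fragment lengths:
  [0,11): 11 bp
  [11,18): 7 bp
  [18,33): 15 bp
  [33,43): 10 bp
  [43,59): 16 bp
  [59,66): 7 bp
  [66,76): 10 bp
  [76,85): 9 bp
  [85,89): 4 bp
  [89,97): 8 bp
  [97,99): 2 bp
  [99,103): 4 bp
  [103,109): 6 bp
  [109,114): 5 bp
  [114,125): 11 bp
  [125,129): 4 bp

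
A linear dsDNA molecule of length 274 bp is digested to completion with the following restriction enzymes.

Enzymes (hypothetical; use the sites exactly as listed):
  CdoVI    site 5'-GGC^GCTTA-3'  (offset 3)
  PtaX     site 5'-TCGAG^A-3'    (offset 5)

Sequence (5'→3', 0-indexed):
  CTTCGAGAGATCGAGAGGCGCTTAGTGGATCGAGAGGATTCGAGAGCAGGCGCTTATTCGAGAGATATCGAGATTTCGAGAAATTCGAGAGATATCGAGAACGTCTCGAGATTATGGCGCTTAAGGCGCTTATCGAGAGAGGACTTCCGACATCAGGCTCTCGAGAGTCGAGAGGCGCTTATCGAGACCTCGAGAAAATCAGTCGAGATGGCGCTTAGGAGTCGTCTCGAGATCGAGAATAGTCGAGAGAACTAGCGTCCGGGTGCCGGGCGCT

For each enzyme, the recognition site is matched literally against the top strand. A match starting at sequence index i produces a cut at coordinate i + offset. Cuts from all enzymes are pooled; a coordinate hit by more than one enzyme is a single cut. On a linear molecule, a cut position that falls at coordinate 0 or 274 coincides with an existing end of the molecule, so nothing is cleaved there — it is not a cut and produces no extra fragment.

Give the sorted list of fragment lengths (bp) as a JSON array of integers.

Site scan:
  CdoVI GGCGCTTA/3: at [16, 48, 115, 124, 173, 209] ⇒ [19, 51, 118, 127, 176, 212]
  PtaX TCGAGA/5: at [2, 10, 29, 39, 57, 67, 75, 84, 94, 105, 132, 160, 167, 181, 189, 202, 226, 232, 242] ⇒ [7, 15, 34, 44, 62, 72, 80, 89, 99, 110, 137, 165, 172, 186, 194, 207, 231, 237, 247]

All cut coordinates (distinct, sorted): [7, 15, 19, 34, 44, 51, 62, 72, 80, 89, 99, 110, 118, 127, 137, 165, 172, 176, 186, 194, 207, 212, 231, 237, 247]

Fragment lengths:
  [0,7): 7 bp
  [7,15): 8 bp
  [15,19): 4 bp
  [19,34): 15 bp
  [34,44): 10 bp
  [44,51): 7 bp
  [51,62): 11 bp
  [62,72): 10 bp
  [72,80): 8 bp
  [80,89): 9 bp
  [89,99): 10 bp
  [99,110): 11 bp
  [110,118): 8 bp
  [118,127): 9 bp
  [127,137): 10 bp
  [137,165): 28 bp
  [165,172): 7 bp
  [172,176): 4 bp
  [176,186): 10 bp
  [186,194): 8 bp
  [194,207): 13 bp
  [207,212): 5 bp
  [212,231): 19 bp
  [231,237): 6 bp
  [237,247): 10 bp
  [247,274): 27 bp

[4,4,5,6,7,7,7,8,8,8,8,9,9,10,10,10,10,10,10,11,11,13,15,19,27,28]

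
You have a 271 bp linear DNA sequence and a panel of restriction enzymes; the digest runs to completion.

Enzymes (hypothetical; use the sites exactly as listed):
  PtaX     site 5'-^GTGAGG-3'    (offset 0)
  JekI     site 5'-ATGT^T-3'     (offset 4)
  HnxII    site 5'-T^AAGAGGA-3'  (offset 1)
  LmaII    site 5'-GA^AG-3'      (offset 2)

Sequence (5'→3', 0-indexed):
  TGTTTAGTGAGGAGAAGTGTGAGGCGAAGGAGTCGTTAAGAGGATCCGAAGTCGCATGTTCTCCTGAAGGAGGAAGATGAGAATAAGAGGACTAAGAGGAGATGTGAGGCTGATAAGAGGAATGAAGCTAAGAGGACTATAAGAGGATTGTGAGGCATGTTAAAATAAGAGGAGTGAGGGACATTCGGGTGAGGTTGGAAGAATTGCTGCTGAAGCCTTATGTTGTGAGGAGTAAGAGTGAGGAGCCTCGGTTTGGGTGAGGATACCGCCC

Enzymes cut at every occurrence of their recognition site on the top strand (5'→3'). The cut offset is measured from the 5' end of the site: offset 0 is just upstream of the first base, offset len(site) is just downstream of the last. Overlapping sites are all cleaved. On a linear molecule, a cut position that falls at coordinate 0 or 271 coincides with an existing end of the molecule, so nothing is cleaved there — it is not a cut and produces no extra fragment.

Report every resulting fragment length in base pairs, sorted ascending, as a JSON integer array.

Per-enzyme occurrences:
  PtaX (GTGAGG, off=0): starts [6, 18, 103, 149, 173, 188, 224, 237, 256] → cuts [6, 18, 103, 149, 173, 188, 224, 237, 256]
  JekI (ATGTT, off=4): starts [55, 156, 219] → cuts [59, 160, 223]
  HnxII (TAAGAGGA, off=1): starts [36, 83, 92, 113, 128, 139, 165] → cuts [37, 84, 93, 114, 129, 140, 166]
  LmaII (GAAG, off=2): starts [13, 25, 47, 65, 72, 123, 197, 211] → cuts [15, 27, 49, 67, 74, 125, 199, 213]

Pooled cuts: [6, 15, 18, 27, 37, 49, 59, 67, 74, 84, 93, 103, 114, 125, 129, 140, 149, 160, 166, 173, 188, 199, 213, 223, 224, 237, 256]

Fragments:
  [0,6): 6 bp
  [6,15): 9 bp
  [15,18): 3 bp
  [18,27): 9 bp
  [27,37): 10 bp
  [37,49): 12 bp
  [49,59): 10 bp
  [59,67): 8 bp
  [67,74): 7 bp
  [74,84): 10 bp
  [84,93): 9 bp
  [93,103): 10 bp
  [103,114): 11 bp
  [114,125): 11 bp
  [125,129): 4 bp
  [129,140): 11 bp
  [140,149): 9 bp
  [149,160): 11 bp
  [160,166): 6 bp
  [166,173): 7 bp
  [173,188): 15 bp
  [188,199): 11 bp
  [199,213): 14 bp
  [213,223): 10 bp
  [223,224): 1 bp
  [224,237): 13 bp
  [237,256): 19 bp
  [256,271): 15 bp

[1,3,4,6,6,7,7,8,9,9,9,9,10,10,10,10,10,11,11,11,11,11,12,13,14,15,15,19]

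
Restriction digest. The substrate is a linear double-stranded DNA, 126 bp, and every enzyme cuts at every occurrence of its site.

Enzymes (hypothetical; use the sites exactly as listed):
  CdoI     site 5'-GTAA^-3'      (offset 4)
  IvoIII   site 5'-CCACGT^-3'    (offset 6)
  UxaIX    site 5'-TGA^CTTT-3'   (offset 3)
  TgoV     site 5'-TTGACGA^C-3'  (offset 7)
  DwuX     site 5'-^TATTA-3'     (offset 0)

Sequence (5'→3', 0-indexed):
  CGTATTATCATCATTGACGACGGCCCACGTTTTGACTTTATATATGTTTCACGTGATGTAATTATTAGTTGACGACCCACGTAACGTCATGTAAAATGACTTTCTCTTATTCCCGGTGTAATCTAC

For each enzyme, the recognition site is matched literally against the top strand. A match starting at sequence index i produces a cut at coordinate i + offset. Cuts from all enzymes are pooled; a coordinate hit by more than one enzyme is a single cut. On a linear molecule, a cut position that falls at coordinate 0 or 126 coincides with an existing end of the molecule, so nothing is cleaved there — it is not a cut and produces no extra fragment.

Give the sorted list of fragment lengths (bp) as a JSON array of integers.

[1,2,2,5,5,5,7,10,10,13,18,22,26]

Scan for sites:
  CdoI GTAA/4: at [57, 80, 90, 117] ⇒ [61, 84, 94, 121]
  IvoIII CCACGT/6: at [24, 76] ⇒ [30, 82]
  UxaIX TGACTTT/3: at [32, 96] ⇒ [35, 99]
  TgoV TTGACGAC/7: at [13, 68] ⇒ [20, 75]
  DwuX TATTA/0: at [2, 62] ⇒ [2, 62]

Pooled cuts: [2, 20, 30, 35, 61, 62, 75, 82, 84, 94, 99, 121]

Fragment lengths:
  [0,2): 2 bp
  [2,20): 18 bp
  [20,30): 10 bp
  [30,35): 5 bp
  [35,61): 26 bp
  [61,62): 1 bp
  [62,75): 13 bp
  [75,82): 7 bp
  [82,84): 2 bp
  [84,94): 10 bp
  [94,99): 5 bp
  [99,121): 22 bp
  [121,126): 5 bp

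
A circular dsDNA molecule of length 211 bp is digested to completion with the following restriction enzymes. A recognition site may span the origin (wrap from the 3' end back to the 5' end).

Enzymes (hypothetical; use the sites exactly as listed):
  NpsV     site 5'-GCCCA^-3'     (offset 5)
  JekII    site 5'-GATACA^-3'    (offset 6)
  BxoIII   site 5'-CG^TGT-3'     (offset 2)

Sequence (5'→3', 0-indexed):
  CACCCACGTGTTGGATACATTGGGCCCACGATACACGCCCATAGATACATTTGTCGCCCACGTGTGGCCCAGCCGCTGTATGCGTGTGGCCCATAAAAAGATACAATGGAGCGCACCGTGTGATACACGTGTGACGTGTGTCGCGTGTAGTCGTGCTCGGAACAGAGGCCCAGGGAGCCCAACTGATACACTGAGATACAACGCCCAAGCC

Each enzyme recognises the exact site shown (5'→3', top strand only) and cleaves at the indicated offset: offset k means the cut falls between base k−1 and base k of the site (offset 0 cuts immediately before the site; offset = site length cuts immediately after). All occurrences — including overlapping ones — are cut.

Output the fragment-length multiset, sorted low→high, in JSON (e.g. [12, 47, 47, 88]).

Per-enzyme occurrences:
  NpsV (GCCCA, off=5): starts [23, 36, 55, 66, 88, 167, 176, 202, 208] → cuts [2, 28, 41, 60, 71, 93, 172, 181, 207]
  JekII (GATACA, off=6): starts [13, 29, 43, 99, 121, 184, 194] → cuts [19, 35, 49, 105, 127, 190, 200]
  BxoIII (CGTGT, off=2): starts [6, 60, 82, 116, 127, 134, 143] → cuts [8, 62, 84, 118, 129, 136, 145]

Pooled cuts: [2, 8, 19, 28, 35, 41, 49, 60, 62, 71, 84, 93, 105, 118, 127, 129, 136, 145, 172, 181, 190, 200, 207]

Fragments:
  2→8: 6 bp
  8→19: 11 bp
  19→28: 9 bp
  28→35: 7 bp
  35→41: 6 bp
  41→49: 8 bp
  49→60: 11 bp
  60→62: 2 bp
  62→71: 9 bp
  71→84: 13 bp
  84→93: 9 bp
  93→105: 12 bp
  105→118: 13 bp
  118→127: 9 bp
  127→129: 2 bp
  129→136: 7 bp
  136→145: 9 bp
  145→172: 27 bp
  172→181: 9 bp
  181→190: 9 bp
  190→200: 10 bp
  200→207: 7 bp
  207→2 (wrap): 211-207+2 = 6 bp

[2,2,6,6,6,7,7,7,8,9,9,9,9,9,9,9,10,11,11,12,13,13,27]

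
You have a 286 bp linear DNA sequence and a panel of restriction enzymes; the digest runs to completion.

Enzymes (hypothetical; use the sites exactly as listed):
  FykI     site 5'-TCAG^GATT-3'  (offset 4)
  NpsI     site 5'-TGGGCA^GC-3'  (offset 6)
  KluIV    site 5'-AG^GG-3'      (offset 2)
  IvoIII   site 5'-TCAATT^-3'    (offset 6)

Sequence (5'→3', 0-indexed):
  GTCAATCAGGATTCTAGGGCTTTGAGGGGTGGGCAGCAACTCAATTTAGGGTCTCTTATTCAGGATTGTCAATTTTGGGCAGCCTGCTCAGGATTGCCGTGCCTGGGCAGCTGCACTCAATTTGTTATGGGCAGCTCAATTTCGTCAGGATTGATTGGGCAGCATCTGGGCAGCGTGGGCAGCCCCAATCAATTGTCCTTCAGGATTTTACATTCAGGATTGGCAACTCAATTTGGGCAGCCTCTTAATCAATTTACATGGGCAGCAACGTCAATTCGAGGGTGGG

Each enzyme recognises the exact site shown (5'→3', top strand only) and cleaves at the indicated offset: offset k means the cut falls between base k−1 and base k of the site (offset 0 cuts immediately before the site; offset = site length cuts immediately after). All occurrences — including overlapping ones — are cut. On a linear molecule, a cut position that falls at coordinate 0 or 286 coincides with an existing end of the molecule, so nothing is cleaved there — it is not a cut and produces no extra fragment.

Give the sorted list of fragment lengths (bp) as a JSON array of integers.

Site scan:
  FykI TCAGGATT/4: at [5, 59, 87, 144, 199, 213] ⇒ [9, 63, 91, 148, 203, 217]
  NpsI TGGGCAGC/6: at [29, 75, 103, 127, 155, 166, 175, 233, 258] ⇒ [35, 81, 109, 133, 161, 172, 181, 239, 264]
  KluIV AGGG/2: at [15, 24, 47, 278] ⇒ [17, 26, 49, 280]
  IvoIII TCAATT/6: at [40, 68, 116, 135, 188, 227, 248, 270] ⇒ [46, 74, 122, 141, 194, 233, 254, 276]

Pooled cuts: [9, 17, 26, 35, 46, 49, 63, 74, 81, 91, 109, 122, 133, 141, 148, 161, 172, 181, 194, 203, 217, 233, 239, 254, 264, 276, 280]

Fragment lengths:
  [0,9): 9 bp
  [9,17): 8 bp
  [17,26): 9 bp
  [26,35): 9 bp
  [35,46): 11 bp
  [46,49): 3 bp
  [49,63): 14 bp
  [63,74): 11 bp
  [74,81): 7 bp
  [81,91): 10 bp
  [91,109): 18 bp
  [109,122): 13 bp
  [122,133): 11 bp
  [133,141): 8 bp
  [141,148): 7 bp
  [148,161): 13 bp
  [161,172): 11 bp
  [172,181): 9 bp
  [181,194): 13 bp
  [194,203): 9 bp
  [203,217): 14 bp
  [217,233): 16 bp
  [233,239): 6 bp
  [239,254): 15 bp
  [254,264): 10 bp
  [264,276): 12 bp
  [276,280): 4 bp
  [280,286): 6 bp

[3,4,6,6,7,7,8,8,9,9,9,9,9,10,10,11,11,11,11,12,13,13,13,14,14,15,16,18]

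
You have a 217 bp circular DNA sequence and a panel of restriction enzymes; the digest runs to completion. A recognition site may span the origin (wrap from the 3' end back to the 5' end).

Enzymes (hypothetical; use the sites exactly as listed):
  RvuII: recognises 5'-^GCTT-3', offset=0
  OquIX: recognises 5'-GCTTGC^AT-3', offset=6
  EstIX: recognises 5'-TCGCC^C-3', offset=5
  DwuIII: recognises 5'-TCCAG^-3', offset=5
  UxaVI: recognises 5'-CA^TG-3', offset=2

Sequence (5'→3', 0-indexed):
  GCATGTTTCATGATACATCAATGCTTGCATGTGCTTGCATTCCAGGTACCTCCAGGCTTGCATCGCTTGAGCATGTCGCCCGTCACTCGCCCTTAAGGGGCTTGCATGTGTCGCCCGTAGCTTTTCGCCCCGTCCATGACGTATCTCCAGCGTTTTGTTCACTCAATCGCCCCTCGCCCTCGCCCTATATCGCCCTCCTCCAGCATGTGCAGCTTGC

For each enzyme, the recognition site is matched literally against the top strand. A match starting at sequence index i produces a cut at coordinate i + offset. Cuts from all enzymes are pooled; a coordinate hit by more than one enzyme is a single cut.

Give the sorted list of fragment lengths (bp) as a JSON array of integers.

Site scan:
  RvuII GCTT/0: at [22, 32, 55, 64, 99, 119, 211] ⇒ [22, 32, 55, 64, 99, 119, 211]
  OquIX GCTTGCAT/6: at [22, 32, 55, 99] ⇒ [28, 38, 61, 105]
  EstIX TCGCCC/5: at [75, 86, 110, 124, 166, 173, 179, 189] ⇒ [80, 91, 115, 129, 171, 178, 184, 194]
  DwuIII TCCAG/5: at [40, 50, 145, 198] ⇒ [45, 55, 150, 203]
  UxaVI CATG/2: at [1, 8, 27, 71, 104, 134, 203] ⇒ [3, 10, 29, 73, 106, 136, 205]

All cut coordinates (distinct, sorted): [3, 10, 22, 28, 29, 32, 38, 45, 55, 61, 64, 73, 80, 91, 99, 105, 106, 115, 119, 129, 136, 150, 171, 178, 184, 194, 203, 205, 211]

Fragment lengths:
  3→10: 7 bp
  10→22: 12 bp
  22→28: 6 bp
  28→29: 1 bp
  29→32: 3 bp
  32→38: 6 bp
  38→45: 7 bp
  45→55: 10 bp
  55→61: 6 bp
  61→64: 3 bp
  64→73: 9 bp
  73→80: 7 bp
  80→91: 11 bp
  91→99: 8 bp
  99→105: 6 bp
  105→106: 1 bp
  106→115: 9 bp
  115→119: 4 bp
  119→129: 10 bp
  129→136: 7 bp
  136→150: 14 bp
  150→171: 21 bp
  171→178: 7 bp
  178→184: 6 bp
  184→194: 10 bp
  194→203: 9 bp
  203→205: 2 bp
  205→211: 6 bp
  211→3 (wrap): 217-211+3 = 9 bp

[1,1,2,3,3,4,6,6,6,6,6,6,7,7,7,7,7,8,9,9,9,9,10,10,10,11,12,14,21]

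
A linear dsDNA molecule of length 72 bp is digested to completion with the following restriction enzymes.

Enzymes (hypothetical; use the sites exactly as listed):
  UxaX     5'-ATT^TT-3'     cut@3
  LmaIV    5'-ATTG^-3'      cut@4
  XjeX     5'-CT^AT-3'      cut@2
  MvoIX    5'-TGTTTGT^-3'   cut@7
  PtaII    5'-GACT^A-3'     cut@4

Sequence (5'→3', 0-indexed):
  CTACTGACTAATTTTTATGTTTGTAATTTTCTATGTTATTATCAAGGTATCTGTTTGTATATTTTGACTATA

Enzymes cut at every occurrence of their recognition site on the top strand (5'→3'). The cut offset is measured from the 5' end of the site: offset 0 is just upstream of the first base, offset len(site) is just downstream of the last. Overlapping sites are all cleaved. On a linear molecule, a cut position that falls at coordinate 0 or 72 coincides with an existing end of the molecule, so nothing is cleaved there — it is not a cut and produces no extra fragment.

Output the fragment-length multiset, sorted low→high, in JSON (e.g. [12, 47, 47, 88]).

Site scan:
  UxaX ATTTT/3: at [10, 25, 60] ⇒ [13, 28, 63]
  LmaIV (ATTG, off=4): no sites
  XjeX CTAT/2: at [30, 67] ⇒ [32, 69]
  MvoIX TGTTTGT/7: at [17, 51] ⇒ [24, 58]
  PtaII GACTA/4: at [5, 65] ⇒ [9, 69]

Pooled cuts: [9, 13, 24, 28, 32, 58, 63, 69]

Fragment lengths:
  [0,9): 9 bp
  [9,13): 4 bp
  [13,24): 11 bp
  [24,28): 4 bp
  [28,32): 4 bp
  [32,58): 26 bp
  [58,63): 5 bp
  [63,69): 6 bp
  [69,72): 3 bp

[3,4,4,4,5,6,9,11,26]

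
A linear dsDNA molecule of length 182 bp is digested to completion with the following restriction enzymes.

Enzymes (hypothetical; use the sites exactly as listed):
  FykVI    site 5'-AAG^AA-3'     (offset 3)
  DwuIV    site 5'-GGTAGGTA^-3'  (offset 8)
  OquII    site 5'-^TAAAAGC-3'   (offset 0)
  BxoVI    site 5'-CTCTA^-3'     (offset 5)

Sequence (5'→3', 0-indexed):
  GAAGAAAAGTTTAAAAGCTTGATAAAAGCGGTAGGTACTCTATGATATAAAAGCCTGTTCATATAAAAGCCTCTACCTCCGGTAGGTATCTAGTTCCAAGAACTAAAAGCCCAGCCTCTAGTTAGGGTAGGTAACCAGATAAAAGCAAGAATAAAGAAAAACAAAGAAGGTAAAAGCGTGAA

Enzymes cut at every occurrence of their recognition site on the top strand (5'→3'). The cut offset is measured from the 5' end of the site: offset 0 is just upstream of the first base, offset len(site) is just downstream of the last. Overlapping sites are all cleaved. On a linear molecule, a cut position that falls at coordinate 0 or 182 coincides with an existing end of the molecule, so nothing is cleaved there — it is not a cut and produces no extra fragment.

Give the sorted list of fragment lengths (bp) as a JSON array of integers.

Per-enzyme occurrences:
  FykVI (AAGAA, off=3): starts [1, 97, 146, 153, 163] → cuts [4, 100, 149, 156, 166]
  DwuIV (GGTAGGTA, off=8): starts [29, 80, 125] → cuts [37, 88, 133]
  OquII (TAAAAGC, off=0): starts [11, 22, 47, 63, 103, 139, 170] → cuts [11, 22, 47, 63, 103, 139, 170]
  BxoVI (CTCTA, off=5): starts [37, 70, 115] → cuts [42, 75, 120]

All cut coordinates (distinct, sorted): [4, 11, 22, 37, 42, 47, 63, 75, 88, 100, 103, 120, 133, 139, 149, 156, 166, 170]

Fragments:
  [0,4): 4 bp
  [4,11): 7 bp
  [11,22): 11 bp
  [22,37): 15 bp
  [37,42): 5 bp
  [42,47): 5 bp
  [47,63): 16 bp
  [63,75): 12 bp
  [75,88): 13 bp
  [88,100): 12 bp
  [100,103): 3 bp
  [103,120): 17 bp
  [120,133): 13 bp
  [133,139): 6 bp
  [139,149): 10 bp
  [149,156): 7 bp
  [156,166): 10 bp
  [166,170): 4 bp
  [170,182): 12 bp

[3,4,4,5,5,6,7,7,10,10,11,12,12,12,13,13,15,16,17]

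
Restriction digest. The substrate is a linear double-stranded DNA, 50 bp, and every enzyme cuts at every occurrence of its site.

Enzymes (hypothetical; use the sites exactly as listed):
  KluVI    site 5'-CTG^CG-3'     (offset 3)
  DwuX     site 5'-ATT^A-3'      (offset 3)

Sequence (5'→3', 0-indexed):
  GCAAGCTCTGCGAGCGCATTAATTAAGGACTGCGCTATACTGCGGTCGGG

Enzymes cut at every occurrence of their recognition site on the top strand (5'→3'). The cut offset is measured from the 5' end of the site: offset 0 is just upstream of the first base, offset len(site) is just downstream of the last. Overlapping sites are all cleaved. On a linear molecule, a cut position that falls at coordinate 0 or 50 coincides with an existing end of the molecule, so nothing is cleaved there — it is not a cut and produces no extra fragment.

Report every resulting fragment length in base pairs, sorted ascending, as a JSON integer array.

[4,8,8,10,10,10]

Per-enzyme occurrences:
  KluVI (CTGCG, off=3): starts [7, 29, 39] → cuts [10, 32, 42]
  DwuX (ATTA, off=3): starts [17, 21] → cuts [20, 24]

All cut coordinates (distinct, sorted): [10, 20, 24, 32, 42]

Fragments:
  [0,10): 10 bp
  [10,20): 10 bp
  [20,24): 4 bp
  [24,32): 8 bp
  [32,42): 10 bp
  [42,50): 8 bp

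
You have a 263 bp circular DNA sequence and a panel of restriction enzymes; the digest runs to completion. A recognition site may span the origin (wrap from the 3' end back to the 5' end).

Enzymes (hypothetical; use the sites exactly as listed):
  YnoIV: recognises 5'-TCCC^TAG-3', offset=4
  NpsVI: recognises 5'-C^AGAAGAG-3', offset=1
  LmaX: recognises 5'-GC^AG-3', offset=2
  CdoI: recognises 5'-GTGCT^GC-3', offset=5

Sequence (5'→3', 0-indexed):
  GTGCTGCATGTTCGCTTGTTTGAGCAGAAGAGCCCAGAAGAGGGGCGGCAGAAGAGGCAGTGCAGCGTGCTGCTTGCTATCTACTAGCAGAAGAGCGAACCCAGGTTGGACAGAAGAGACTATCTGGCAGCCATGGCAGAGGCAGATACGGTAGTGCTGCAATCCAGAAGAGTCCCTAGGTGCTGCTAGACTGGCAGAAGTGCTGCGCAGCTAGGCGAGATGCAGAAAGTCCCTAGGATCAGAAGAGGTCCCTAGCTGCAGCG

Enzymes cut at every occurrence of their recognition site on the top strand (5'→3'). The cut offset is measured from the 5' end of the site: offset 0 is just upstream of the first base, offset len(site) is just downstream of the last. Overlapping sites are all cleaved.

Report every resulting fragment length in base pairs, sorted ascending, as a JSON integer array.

[4,5,6,7,7,7,8,8,9,9,9,9,10,10,11,11,12,14,15,15,17,17,20,23]

Site scan:
  YnoIV (TCCCTAG, off=4): starts [172, 229, 248] → cuts [176, 233, 252]
  NpsVI (CAGAAGAG, off=1): starts [24, 34, 48, 87, 110, 164, 239] → cuts [25, 35, 49, 88, 111, 165, 240]
  LmaX (GCAG, off=2): starts [23, 47, 56, 61, 86, 126, 135, 141, 193, 206, 221, 257] → cuts [25, 49, 58, 63, 88, 128, 137, 143, 195, 208, 223, 259]
  CdoI (GTGCTGC, off=5): starts [0, 66, 153, 179, 199] → cuts [5, 71, 158, 184, 204]

Pooled cuts: [5, 25, 35, 49, 58, 63, 71, 88, 111, 128, 137, 143, 158, 165, 176, 184, 195, 204, 208, 223, 233, 240, 252, 259]

Fragment lengths:
  5→25: 20 bp
  25→35: 10 bp
  35→49: 14 bp
  49→58: 9 bp
  58→63: 5 bp
  63→71: 8 bp
  71→88: 17 bp
  88→111: 23 bp
  111→128: 17 bp
  128→137: 9 bp
  137→143: 6 bp
  143→158: 15 bp
  158→165: 7 bp
  165→176: 11 bp
  176→184: 8 bp
  184→195: 11 bp
  195→204: 9 bp
  204→208: 4 bp
  208→223: 15 bp
  223→233: 10 bp
  233→240: 7 bp
  240→252: 12 bp
  252→259: 7 bp
  259→5 (wrap): 263-259+5 = 9 bp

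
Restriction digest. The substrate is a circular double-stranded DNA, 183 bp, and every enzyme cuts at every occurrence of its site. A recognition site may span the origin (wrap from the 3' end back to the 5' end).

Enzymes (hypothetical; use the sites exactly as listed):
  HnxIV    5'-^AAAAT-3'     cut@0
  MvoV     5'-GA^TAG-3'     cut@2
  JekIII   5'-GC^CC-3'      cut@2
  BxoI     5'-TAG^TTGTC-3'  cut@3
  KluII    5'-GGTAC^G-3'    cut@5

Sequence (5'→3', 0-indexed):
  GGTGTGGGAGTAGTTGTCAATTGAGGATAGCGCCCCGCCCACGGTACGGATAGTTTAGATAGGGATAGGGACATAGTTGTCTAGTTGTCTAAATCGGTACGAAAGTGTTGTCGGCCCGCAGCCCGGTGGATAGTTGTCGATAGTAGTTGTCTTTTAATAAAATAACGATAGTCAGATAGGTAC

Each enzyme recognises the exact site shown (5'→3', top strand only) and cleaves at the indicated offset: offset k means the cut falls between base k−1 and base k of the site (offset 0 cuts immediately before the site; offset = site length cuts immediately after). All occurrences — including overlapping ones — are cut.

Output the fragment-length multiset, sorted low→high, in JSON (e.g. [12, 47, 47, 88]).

Scan for sites:
  HnxIV AAAAT/0: at [158] ⇒ [158]
  MvoV GATAG/2: at [25, 48, 57, 63, 128, 138, 166, 174] ⇒ [27, 50, 59, 65, 130, 140, 168, 176]
  JekIII GCCC/2: at [31, 36, 113, 120] ⇒ [33, 38, 115, 122]
  BxoI TAGTTGTC/3: at [10, 73, 81, 130, 143] ⇒ [13, 76, 84, 133, 146]
  KluII GGTACG/5: at [42, 95, 178] ⇒ [0, 47, 100]

Pooled cuts: [0, 13, 27, 33, 38, 47, 50, 59, 65, 76, 84, 100, 115, 122, 130, 133, 140, 146, 158, 168, 176]

Fragments:
  0→13: 13 bp
  13→27: 14 bp
  27→33: 6 bp
  33→38: 5 bp
  38→47: 9 bp
  47→50: 3 bp
  50→59: 9 bp
  59→65: 6 bp
  65→76: 11 bp
  76→84: 8 bp
  84→100: 16 bp
  100→115: 15 bp
  115→122: 7 bp
  122→130: 8 bp
  130→133: 3 bp
  133→140: 7 bp
  140→146: 6 bp
  146→158: 12 bp
  158→168: 10 bp
  168→176: 8 bp
  176→0 (wrap): 183-176+0 = 7 bp

[3,3,5,6,6,6,7,7,7,8,8,8,9,9,10,11,12,13,14,15,16]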